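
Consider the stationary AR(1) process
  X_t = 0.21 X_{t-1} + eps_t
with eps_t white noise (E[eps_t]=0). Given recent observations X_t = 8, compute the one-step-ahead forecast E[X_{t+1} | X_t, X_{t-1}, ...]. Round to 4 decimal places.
E[X_{t+1} \mid \mathcal F_t] = 1.6800

For an AR(p) model X_t = c + sum_i phi_i X_{t-i} + eps_t, the
one-step-ahead conditional mean is
  E[X_{t+1} | X_t, ...] = c + sum_i phi_i X_{t+1-i}.
Substitute known values:
  E[X_{t+1} | ...] = (0.21) * (8)
                   = 1.6800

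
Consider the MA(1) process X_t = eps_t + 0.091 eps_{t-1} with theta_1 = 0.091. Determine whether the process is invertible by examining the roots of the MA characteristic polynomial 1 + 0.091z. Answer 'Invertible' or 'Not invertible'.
\text{Invertible}

The MA(q) characteristic polynomial is P(z) = 1 + 0.091z.
Invertibility requires all roots to lie outside the unit circle, i.e. |z| > 1 for every root.
This is linear in z: 1 + (0.091) z = 0  =>  z = -1/(0.091) = -10.989011,  |z| = 10.989011.
Moduli of all roots: 10.9890.
All moduli strictly greater than 1? Yes.
Verdict: Invertible.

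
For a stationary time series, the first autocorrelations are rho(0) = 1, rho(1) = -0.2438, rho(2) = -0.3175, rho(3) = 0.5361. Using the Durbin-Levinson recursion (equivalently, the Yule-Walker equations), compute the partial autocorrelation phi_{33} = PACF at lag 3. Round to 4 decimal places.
\phi_{33} = 0.4179

The PACF at lag k is phi_{kk}, the last component of the solution
to the Yule-Walker system G_k phi = r_k where
  (G_k)_{ij} = rho(|i - j|), (r_k)_i = rho(i), i,j = 1..k.
Equivalently, Durbin-Levinson gives phi_{kk} iteratively:
  phi_{11} = rho(1)
  phi_{kk} = [rho(k) - sum_{j=1..k-1} phi_{k-1,j} rho(k-j)]
            / [1 - sum_{j=1..k-1} phi_{k-1,j} rho(j)],
  phi_{k,j} = phi_{k-1,j} - phi_{kk} phi_{k-1,k-j},  j = 1..k-1.
Step k = 1:
  phi_11 = rho(1) = -0.2438.
Step k = 2:
  phi_22 = [rho(2) - phi_11 rho(1)] / [1 - phi_11 rho(1)] = [-0.3175 - (-0.2438)(-0.2438)] / [1 - (-0.2438)(-0.2438)]
         = -0.37693844 / 0.94056156 = -0.400759.
  Update: phi_21 = phi_11 - phi_22 phi_11 = -0.2438 - (-0.400759)(-0.2438) = -0.341505.
Step k = 3:
  phi_33 = [rho(3) - phi_21 rho(2) - phi_22 rho(1)] / [1 - phi_21 rho(1) - phi_22 rho(2)]
    numerator   = 0.5361 - (-0.341505)(-0.3175) - (-0.400759)(-0.2438) = 0.32996713
    denominator = 1 - (-0.341505)(-0.2438) - (-0.400759)(-0.3175) = 0.78950012
  phi_33 = 0.32996713 / 0.78950012 = 0.4179.
Therefore phi_{33} = 0.4179.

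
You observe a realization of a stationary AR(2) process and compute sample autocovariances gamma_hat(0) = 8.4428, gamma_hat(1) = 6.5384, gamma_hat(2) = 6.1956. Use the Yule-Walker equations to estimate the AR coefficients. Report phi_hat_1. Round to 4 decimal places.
\hat\phi_{1} = 0.5150

The Yule-Walker equations for an AR(p) process read, in matrix form,
  Gamma_p phi = r_p,   with   (Gamma_p)_{ij} = gamma(|i - j|),
                       (r_p)_i = gamma(i),   i,j = 1..p.
Substitute the sample gammas (Toeplitz matrix and right-hand side of size 2):
  Gamma_p = [[8.4428, 6.5384], [6.5384, 8.4428]]
  r_p     = [6.5384, 6.1956]
Written out:
  8.4428 phi_1 + 6.5384 phi_2 = 6.5384
  6.5384 phi_1 + 8.4428 phi_2 = 6.1956
Solve by Cramer's rule:
  det = gamma(0)^2 - gamma(1)^2 = (8.4428)^2 - (6.5384)^2 = 71.28087184 - 42.75067456 = 28.53019728
  phi_hat_1 = [gamma(1) gamma(0) - gamma(1) gamma(2)] / det = [(6.5384)(8.4428) - (6.5384)(6.1956)] / 28.53019728 = 14.69309248 / 28.53019728 = 0.515
  phi_hat_2 = [gamma(0) gamma(2) - gamma(1)^2] / det = [(8.4428)(6.1956) - (6.5384)^2] / 28.53019728 = 9.55753712 / 28.53019728 = 0.335
So phi_hat = [0.5150, 0.3350].
Therefore phi_hat_1 = 0.5150.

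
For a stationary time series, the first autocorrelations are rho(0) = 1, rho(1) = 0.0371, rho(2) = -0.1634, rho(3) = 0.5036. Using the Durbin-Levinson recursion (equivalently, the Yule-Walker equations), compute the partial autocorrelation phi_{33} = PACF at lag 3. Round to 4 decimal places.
\phi_{33} = 0.5320

The PACF at lag k is phi_{kk}, the last component of the solution
to the Yule-Walker system G_k phi = r_k where
  (G_k)_{ij} = rho(|i - j|), (r_k)_i = rho(i), i,j = 1..k.
Equivalently, Durbin-Levinson gives phi_{kk} iteratively:
  phi_{11} = rho(1)
  phi_{kk} = [rho(k) - sum_{j=1..k-1} phi_{k-1,j} rho(k-j)]
            / [1 - sum_{j=1..k-1} phi_{k-1,j} rho(j)],
  phi_{k,j} = phi_{k-1,j} - phi_{kk} phi_{k-1,k-j},  j = 1..k-1.
Step k = 1:
  phi_11 = rho(1) = 0.0371.
Step k = 2:
  phi_22 = [rho(2) - phi_11 rho(1)] / [1 - phi_11 rho(1)] = [-0.1634 - (0.0371)(0.0371)] / [1 - (0.0371)(0.0371)]
         = -0.16477641 / 0.99862359 = -0.165004.
  Update: phi_21 = phi_11 - phi_22 phi_11 = 0.0371 - (-0.165004)(0.0371) = 0.043222.
Step k = 3:
  phi_33 = [rho(3) - phi_21 rho(2) - phi_22 rho(1)] / [1 - phi_21 rho(1) - phi_22 rho(2)]
    numerator   = 0.5036 - (0.043222)(-0.1634) - (-0.165004)(0.0371) = 0.51678405
    denominator = 1 - (0.043222)(0.0371) - (-0.165004)(-0.1634) = 0.9714349
  phi_33 = 0.51678405 / 0.9714349 = 0.532.
Therefore phi_{33} = 0.5320.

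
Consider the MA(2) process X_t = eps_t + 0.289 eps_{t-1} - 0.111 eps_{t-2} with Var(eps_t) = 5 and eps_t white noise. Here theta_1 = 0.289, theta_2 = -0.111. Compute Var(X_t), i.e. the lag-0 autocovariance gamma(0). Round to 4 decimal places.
\gamma(0) = 5.4792

For an MA(q) process X_t = eps_t + sum_i theta_i eps_{t-i} with
Var(eps_t) = sigma^2, the variance is
  gamma(0) = sigma^2 * (1 + sum_i theta_i^2).
  sum_i theta_i^2 = (0.289)^2 + (-0.111)^2 = 0.083521 + 0.012321 = 0.095842.
  gamma(0) = 5 * (1 + 0.095842) = 5 * 1.095842 = 5.47921, which rounds to 5.4792.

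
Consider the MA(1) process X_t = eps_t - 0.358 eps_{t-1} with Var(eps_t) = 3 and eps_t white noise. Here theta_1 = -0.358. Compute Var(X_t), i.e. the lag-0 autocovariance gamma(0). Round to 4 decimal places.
\gamma(0) = 3.3845

For an MA(q) process X_t = eps_t + sum_i theta_i eps_{t-i} with
Var(eps_t) = sigma^2, the variance is
  gamma(0) = sigma^2 * (1 + sum_i theta_i^2).
  sum_i theta_i^2 = (-0.358)^2 = 0.128164.
  gamma(0) = 3 * (1 + 0.128164) = 3 * 1.128164 = 3.384492, which rounds to 3.3845.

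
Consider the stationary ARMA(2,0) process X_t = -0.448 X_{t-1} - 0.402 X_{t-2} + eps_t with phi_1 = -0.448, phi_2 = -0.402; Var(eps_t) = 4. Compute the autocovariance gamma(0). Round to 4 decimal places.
\gamma(0) = 5.3136

Multiply the model equation by X_{t-k} and take expectations. With theta_0 = psi_0 = 1 and psi_j the MA(infinity) weights, this gives
  gamma(k) - sum_i phi_i gamma(k-i) = c_k,
  c_k = sigma^2 * sum_{j=k..q} theta_j psi_{j-k}   (c_k = 0 for k > q),
using gamma(-m) = gamma(m).
Pure AR (q = 0): c_0 = sigma^2 = 4, c_k = 0 for k >= 1.
Equations for k = 0, 1, 2 (AR order 2, c_2 = 0):
  (E0) gamma(0) = phi_1 gamma(1) + phi_2 gamma(2) + c_0
  (E1) gamma(1) = phi_1 gamma(0) + phi_2 gamma(1) + c_1
  (E2) gamma(2) = phi_1 gamma(1) + phi_2 gamma(0)
From (E1): gamma(1) = A gamma(0) + B with
  A = phi_1 / (1 - phi_2) = -0.448 / 1.402 = -0.319544,   B = c_1 / (1 - phi_2) = 0 / 1.402 = 0.
Insert (E2) into (E0): gamma(0) (1 - phi_2^2) = phi_1 (1 + phi_2) gamma(1) + c_0.
  phi_1 (1 + phi_2) = (-0.448)(0.598) = -0.267904,   1 - phi_2^2 = 0.838396.
Replace gamma(1) by A gamma(0) + B and collect gamma(0):
  gamma(0) [0.838396 - (-0.267904)(-0.319544)] = c_0 = 4
  gamma(0) * 0.752789 = 4
  gamma(0) = 4 / 0.752789 = 5.313574.
Therefore gamma(0) = 5.3136 (to 4 decimal places).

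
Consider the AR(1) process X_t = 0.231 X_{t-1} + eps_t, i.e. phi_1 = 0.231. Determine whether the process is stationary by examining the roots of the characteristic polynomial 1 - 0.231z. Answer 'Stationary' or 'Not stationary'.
\text{Stationary}

The AR(p) characteristic polynomial is P(z) = 1 - 0.231z.
Stationarity requires all roots to lie outside the unit circle, i.e. |z| > 1 for every root.
This is linear in z: 1 + (-0.231) z = 0  =>  z = -1/(-0.231) = 4.329004,  |z| = 4.329004.
Moduli of all roots: 4.3290.
All moduli strictly greater than 1? Yes.
Verdict: Stationary.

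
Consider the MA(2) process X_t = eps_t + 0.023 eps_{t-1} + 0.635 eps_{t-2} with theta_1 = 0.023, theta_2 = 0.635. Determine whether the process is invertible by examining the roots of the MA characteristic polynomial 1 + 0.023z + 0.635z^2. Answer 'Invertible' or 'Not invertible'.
\text{Invertible}

The MA(q) characteristic polynomial is P(z) = 1 + 0.023z + 0.635z^2.
Invertibility requires all roots to lie outside the unit circle, i.e. |z| > 1 for every root.
Set 1 + (0.023) z + (0.635) z^2 = 0, i.e. a z^2 + b z + c = 0 with a = 0.635, b = 0.023, c = 1.
Discriminant D = b^2 - 4ac = (0.023)^2 - 4*(0.635)*1 = 0.000529 - (2.54) = -2.539471.
D < 0, so the roots are the complex-conjugate pair z = (-b +/- i sqrt(-D)) / (2a) = -0.0181 +/- 1.2548i.
For a conjugate pair |z|^2 = z * conj(z) = (product of roots) = c/a = 1/(0.635) = 1.574803, so |z| = sqrt(1.574803) = 1.2549 for both roots.
Moduli of all roots: 1.2549, 1.2549.
All moduli strictly greater than 1? Yes.
Verdict: Invertible.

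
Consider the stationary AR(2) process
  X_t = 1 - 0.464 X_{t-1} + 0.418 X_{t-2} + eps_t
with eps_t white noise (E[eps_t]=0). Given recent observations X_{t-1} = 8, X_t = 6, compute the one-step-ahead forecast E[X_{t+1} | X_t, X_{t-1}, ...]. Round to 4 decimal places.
E[X_{t+1} \mid \mathcal F_t] = 1.5600

For an AR(p) model X_t = c + sum_i phi_i X_{t-i} + eps_t, the
one-step-ahead conditional mean is
  E[X_{t+1} | X_t, ...] = c + sum_i phi_i X_{t+1-i}.
Substitute known values:
  E[X_{t+1} | ...] = 1 + (-0.464) * (6) + (0.418) * (8)
                   = 1.5600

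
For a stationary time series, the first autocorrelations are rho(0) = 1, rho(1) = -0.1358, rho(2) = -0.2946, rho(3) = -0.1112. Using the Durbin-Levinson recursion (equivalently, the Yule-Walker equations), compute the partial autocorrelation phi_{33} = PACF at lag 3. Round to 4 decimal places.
\phi_{33} = -0.2351

The PACF at lag k is phi_{kk}, the last component of the solution
to the Yule-Walker system G_k phi = r_k where
  (G_k)_{ij} = rho(|i - j|), (r_k)_i = rho(i), i,j = 1..k.
Equivalently, Durbin-Levinson gives phi_{kk} iteratively:
  phi_{11} = rho(1)
  phi_{kk} = [rho(k) - sum_{j=1..k-1} phi_{k-1,j} rho(k-j)]
            / [1 - sum_{j=1..k-1} phi_{k-1,j} rho(j)],
  phi_{k,j} = phi_{k-1,j} - phi_{kk} phi_{k-1,k-j},  j = 1..k-1.
Step k = 1:
  phi_11 = rho(1) = -0.1358.
Step k = 2:
  phi_22 = [rho(2) - phi_11 rho(1)] / [1 - phi_11 rho(1)] = [-0.2946 - (-0.1358)(-0.1358)] / [1 - (-0.1358)(-0.1358)]
         = -0.31304164 / 0.98155836 = -0.318923.
  Update: phi_21 = phi_11 - phi_22 phi_11 = -0.1358 - (-0.318923)(-0.1358) = -0.17911.
Step k = 3:
  phi_33 = [rho(3) - phi_21 rho(2) - phi_22 rho(1)] / [1 - phi_21 rho(1) - phi_22 rho(2)]
    numerator   = -0.1112 - (-0.17911)(-0.2946) - (-0.318923)(-0.1358) = -0.20727549
    denominator = 1 - (-0.17911)(-0.1358) - (-0.318923)(-0.2946) = 0.88172215
  phi_33 = -0.20727549 / 0.88172215 = -0.2351.
Therefore phi_{33} = -0.2351.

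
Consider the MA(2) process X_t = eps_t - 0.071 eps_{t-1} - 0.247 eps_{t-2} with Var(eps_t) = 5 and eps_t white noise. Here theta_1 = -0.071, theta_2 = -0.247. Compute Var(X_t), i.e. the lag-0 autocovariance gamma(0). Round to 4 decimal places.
\gamma(0) = 5.3303

For an MA(q) process X_t = eps_t + sum_i theta_i eps_{t-i} with
Var(eps_t) = sigma^2, the variance is
  gamma(0) = sigma^2 * (1 + sum_i theta_i^2).
  sum_i theta_i^2 = (-0.071)^2 + (-0.247)^2 = 0.005041 + 0.061009 = 0.06605.
  gamma(0) = 5 * (1 + 0.06605) = 5 * 1.06605 = 5.33025, which rounds to 5.3303.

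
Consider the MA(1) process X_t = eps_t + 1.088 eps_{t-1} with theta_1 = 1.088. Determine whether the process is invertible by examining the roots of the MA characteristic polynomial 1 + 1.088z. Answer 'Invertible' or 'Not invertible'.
\text{Not invertible}

The MA(q) characteristic polynomial is P(z) = 1 + 1.088z.
Invertibility requires all roots to lie outside the unit circle, i.e. |z| > 1 for every root.
This is linear in z: 1 + (1.088) z = 0  =>  z = -1/(1.088) = -0.919118,  |z| = 0.919118.
Moduli of all roots: 0.9191.
All moduli strictly greater than 1? No.
Verdict: Not invertible.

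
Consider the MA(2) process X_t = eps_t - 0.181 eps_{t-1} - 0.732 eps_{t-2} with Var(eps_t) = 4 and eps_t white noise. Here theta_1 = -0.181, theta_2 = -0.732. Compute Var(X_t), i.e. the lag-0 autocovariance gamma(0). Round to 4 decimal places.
\gamma(0) = 6.2743

For an MA(q) process X_t = eps_t + sum_i theta_i eps_{t-i} with
Var(eps_t) = sigma^2, the variance is
  gamma(0) = sigma^2 * (1 + sum_i theta_i^2).
  sum_i theta_i^2 = (-0.181)^2 + (-0.732)^2 = 0.032761 + 0.535824 = 0.568585.
  gamma(0) = 4 * (1 + 0.568585) = 4 * 1.568585 = 6.27434, which rounds to 6.2743.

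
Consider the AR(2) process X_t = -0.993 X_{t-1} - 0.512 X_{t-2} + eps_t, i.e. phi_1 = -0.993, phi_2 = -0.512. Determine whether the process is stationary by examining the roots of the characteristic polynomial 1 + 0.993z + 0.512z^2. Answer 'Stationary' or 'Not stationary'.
\text{Stationary}

The AR(p) characteristic polynomial is P(z) = 1 + 0.993z + 0.512z^2.
Stationarity requires all roots to lie outside the unit circle, i.e. |z| > 1 for every root.
Set 1 + (0.993) z + (0.512) z^2 = 0, i.e. a z^2 + b z + c = 0 with a = 0.512, b = 0.993, c = 1.
Discriminant D = b^2 - 4ac = (0.993)^2 - 4*(0.512)*1 = 0.986049 - (2.048) = -1.061951.
D < 0, so the roots are the complex-conjugate pair z = (-b +/- i sqrt(-D)) / (2a) = -0.9697 +/- 1.0064i.
For a conjugate pair |z|^2 = z * conj(z) = (product of roots) = c/a = 1/(0.512) = 1.953125, so |z| = sqrt(1.953125) = 1.3975 for both roots.
Moduli of all roots: 1.3975, 1.3975.
All moduli strictly greater than 1? Yes.
Verdict: Stationary.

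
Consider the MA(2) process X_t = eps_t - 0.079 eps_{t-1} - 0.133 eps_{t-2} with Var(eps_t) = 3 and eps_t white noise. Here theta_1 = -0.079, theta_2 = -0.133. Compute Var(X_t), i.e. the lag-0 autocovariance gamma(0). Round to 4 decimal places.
\gamma(0) = 3.0718

For an MA(q) process X_t = eps_t + sum_i theta_i eps_{t-i} with
Var(eps_t) = sigma^2, the variance is
  gamma(0) = sigma^2 * (1 + sum_i theta_i^2).
  sum_i theta_i^2 = (-0.079)^2 + (-0.133)^2 = 0.006241 + 0.017689 = 0.02393.
  gamma(0) = 3 * (1 + 0.02393) = 3 * 1.02393 = 3.07179, which rounds to 3.0718.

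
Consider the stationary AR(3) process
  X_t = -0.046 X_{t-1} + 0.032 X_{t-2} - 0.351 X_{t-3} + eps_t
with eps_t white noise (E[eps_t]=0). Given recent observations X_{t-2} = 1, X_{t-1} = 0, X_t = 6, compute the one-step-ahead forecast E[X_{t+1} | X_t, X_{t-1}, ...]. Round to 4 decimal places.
E[X_{t+1} \mid \mathcal F_t] = -0.6270

For an AR(p) model X_t = c + sum_i phi_i X_{t-i} + eps_t, the
one-step-ahead conditional mean is
  E[X_{t+1} | X_t, ...] = c + sum_i phi_i X_{t+1-i}.
Substitute known values:
  E[X_{t+1} | ...] = (-0.046) * (6) + (0.032) * (0) + (-0.351) * (1)
                   = -0.6270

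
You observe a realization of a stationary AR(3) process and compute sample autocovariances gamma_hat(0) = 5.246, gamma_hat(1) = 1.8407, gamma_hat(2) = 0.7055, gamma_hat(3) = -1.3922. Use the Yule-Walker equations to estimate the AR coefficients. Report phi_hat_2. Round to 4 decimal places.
\hat\phi_{2} = 0.1380

The Yule-Walker equations for an AR(p) process read, in matrix form,
  Gamma_p phi = r_p,   with   (Gamma_p)_{ij} = gamma(|i - j|),
                       (r_p)_i = gamma(i),   i,j = 1..p.
Substitute the sample gammas (Toeplitz matrix and right-hand side of size 3):
  Gamma_p = [[5.246, 1.8407, 0.7055], [1.8407, 5.246, 1.8407], [0.7055, 1.8407, 5.246]]
  r_p     = [1.8407, 0.7055, -1.3922]
Written out (R1..R3):
  (R1) 5.246 phi_1 + 1.8407 phi_2 + 0.7055 phi_3 = 1.8407
  (R2) 1.8407 phi_1 + 5.246 phi_2 + 1.8407 phi_3 = 0.7055
  (R3) 0.7055 phi_1 + 1.8407 phi_2 + 5.246 phi_3 = -1.3922
Gaussian elimination:
  R2 <- R2 - (1.8407/5.246) R1 = R2 - (0.350877) R1:  4.600141 phi_2 + 1.593156 phi_3 = 0.059641
  R3 <- R3 - (0.7055/5.246) R1 = R3 - (0.134483) R1:  1.593156 phi_2 + 5.151122 phi_3 = -1.639744
  R3 <- R3 - (1.593156/4.600141) R2 = R3 - (0.346328) R2:  4.599368 phi_3 = -1.660399
Back-substitution:
  phi_hat_3 = -1.660399 / 4.599368 = -0.361006
  phi_hat_2 = (0.059641 - (1.593156)(-0.361006)) / 4.600141 = 0.137991
  phi_hat_1 = (1.8407 - (1.8407)(0.137991) - (0.7055)(-0.361006)) / 5.246 = 0.351008
So phi_hat = [0.3510, 0.1380, -0.3610].
Therefore phi_hat_2 = 0.1380.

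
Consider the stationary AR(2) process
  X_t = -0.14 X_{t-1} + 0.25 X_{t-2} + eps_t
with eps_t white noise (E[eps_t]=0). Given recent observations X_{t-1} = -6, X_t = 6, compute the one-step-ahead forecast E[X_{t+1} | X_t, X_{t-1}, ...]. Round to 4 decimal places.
E[X_{t+1} \mid \mathcal F_t] = -2.3400

For an AR(p) model X_t = c + sum_i phi_i X_{t-i} + eps_t, the
one-step-ahead conditional mean is
  E[X_{t+1} | X_t, ...] = c + sum_i phi_i X_{t+1-i}.
Substitute known values:
  E[X_{t+1} | ...] = (-0.14) * (6) + (0.25) * (-6)
                   = -2.3400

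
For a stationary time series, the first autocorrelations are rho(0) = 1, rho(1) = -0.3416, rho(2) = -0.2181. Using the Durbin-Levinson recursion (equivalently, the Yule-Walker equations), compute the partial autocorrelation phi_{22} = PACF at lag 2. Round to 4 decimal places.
\phi_{22} = -0.3790

The PACF at lag k is phi_{kk}, the last component of the solution
to the Yule-Walker system G_k phi = r_k where
  (G_k)_{ij} = rho(|i - j|), (r_k)_i = rho(i), i,j = 1..k.
Equivalently, Durbin-Levinson gives phi_{kk} iteratively:
  phi_{11} = rho(1)
  phi_{kk} = [rho(k) - sum_{j=1..k-1} phi_{k-1,j} rho(k-j)]
            / [1 - sum_{j=1..k-1} phi_{k-1,j} rho(j)],
  phi_{k,j} = phi_{k-1,j} - phi_{kk} phi_{k-1,k-j},  j = 1..k-1.
Step k = 1:
  phi_11 = rho(1) = -0.3416.
Step k = 2:
  phi_22 = [rho(2) - phi_11 rho(1)] / [1 - phi_11 rho(1)] = [-0.2181 - (-0.3416)(-0.3416)] / [1 - (-0.3416)(-0.3416)]
         = -0.33479056 / 0.88330944 = -0.379.
Therefore phi_{22} = -0.3790.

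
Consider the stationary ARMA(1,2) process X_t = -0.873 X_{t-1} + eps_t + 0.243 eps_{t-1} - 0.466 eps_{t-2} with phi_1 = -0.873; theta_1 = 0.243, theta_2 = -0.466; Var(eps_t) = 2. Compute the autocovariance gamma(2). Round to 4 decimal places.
\gamma(2) = 0.3056

Multiply the model equation by X_{t-k} and take expectations. With theta_0 = psi_0 = 1 and psi_j the MA(infinity) weights, this gives
  gamma(k) - sum_i phi_i gamma(k-i) = c_k,
  c_k = sigma^2 * sum_{j=k..q} theta_j psi_{j-k}   (c_k = 0 for k > q),
using gamma(-m) = gamma(m).
psi-weights needed (psi_j = theta_j + sum_i phi_i psi_{j-i}):
  psi_1 = theta_1 + phi_1 = 0.243 + (-0.873) = -0.63
  psi_2 = theta_2 + phi_1 psi_1 = -0.466 + (-0.873)(-0.63) = 0.08399
Right-hand sides:
  c_0 = sigma^2 (1 + theta_1 psi_1 + theta_2 psi_2) = 2 * (1 + (0.243)(-0.63) + (-0.466)(0.08399)) = 2 * 0.807771 = 1.615541
  c_1 = sigma^2 (theta_1 + theta_2 psi_1) = 2 * (0.243 + (-0.466)(-0.63)) = 1.07316
  c_2 = sigma^2 theta_2 = 2 * (-0.466) = -0.932
Equations for k = 0 and k = 1 (AR order 1):
  gamma(0) = phi_1 gamma(1) + c_0
  gamma(1) = phi_1 gamma(0) + c_1
Substituting the second into the first: gamma(0) (1 - phi_1^2) = c_0 + phi_1 c_1, so
  gamma(0) = (c_0 + phi_1 c_1) / (1 - phi_1^2) = (1.615541 + (-0.873)(1.07316)) / (1 - (-0.873)^2) = 0.678673 / 0.237871 = 2.853112.
  gamma(1) = phi_1 gamma(0) + c_1 = (-0.873)(2.853112) + (1.07316) = -1.417607.
For k = 2: gamma(2) = phi_1 gamma(1) + c_2
  = (-0.873)(-1.417607) + (-0.932) = 0.305571.
Therefore gamma(2) = 0.3056 (to 4 decimal places).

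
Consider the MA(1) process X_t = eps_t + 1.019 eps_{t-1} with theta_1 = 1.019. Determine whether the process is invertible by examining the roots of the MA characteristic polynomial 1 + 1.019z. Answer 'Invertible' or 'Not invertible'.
\text{Not invertible}

The MA(q) characteristic polynomial is P(z) = 1 + 1.019z.
Invertibility requires all roots to lie outside the unit circle, i.e. |z| > 1 for every root.
This is linear in z: 1 + (1.019) z = 0  =>  z = -1/(1.019) = -0.981354,  |z| = 0.981354.
Moduli of all roots: 0.9814.
All moduli strictly greater than 1? No.
Verdict: Not invertible.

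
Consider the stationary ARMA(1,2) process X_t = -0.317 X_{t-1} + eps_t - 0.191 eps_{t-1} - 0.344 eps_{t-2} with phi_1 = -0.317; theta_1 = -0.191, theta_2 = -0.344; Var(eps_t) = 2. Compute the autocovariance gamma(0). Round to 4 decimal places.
\gamma(0) = 2.5906

Multiply the model equation by X_{t-k} and take expectations. With theta_0 = psi_0 = 1 and psi_j the MA(infinity) weights, this gives
  gamma(k) - sum_i phi_i gamma(k-i) = c_k,
  c_k = sigma^2 * sum_{j=k..q} theta_j psi_{j-k}   (c_k = 0 for k > q),
using gamma(-m) = gamma(m).
psi-weights needed (psi_j = theta_j + sum_i phi_i psi_{j-i}):
  psi_1 = theta_1 + phi_1 = -0.191 + (-0.317) = -0.508
  psi_2 = theta_2 + phi_1 psi_1 = -0.344 + (-0.317)(-0.508) = -0.182964
Right-hand sides:
  c_0 = sigma^2 (1 + theta_1 psi_1 + theta_2 psi_2) = 2 * (1 + (-0.191)(-0.508) + (-0.344)(-0.182964)) = 2 * 1.159968 = 2.319935
  c_1 = sigma^2 (theta_1 + theta_2 psi_1) = 2 * (-0.191 + (-0.344)(-0.508)) = -0.032496
  c_2 = sigma^2 theta_2 = 2 * (-0.344) = -0.688
Equations for k = 0 and k = 1 (AR order 1):
  gamma(0) = phi_1 gamma(1) + c_0
  gamma(1) = phi_1 gamma(0) + c_1
Substituting the second into the first: gamma(0) (1 - phi_1^2) = c_0 + phi_1 c_1, so
  gamma(0) = (c_0 + phi_1 c_1) / (1 - phi_1^2) = (2.319935 + (-0.317)(-0.032496)) / (1 - (-0.317)^2) = 2.330236 / 0.899511 = 2.590559.
Therefore gamma(0) = 2.5906 (to 4 decimal places).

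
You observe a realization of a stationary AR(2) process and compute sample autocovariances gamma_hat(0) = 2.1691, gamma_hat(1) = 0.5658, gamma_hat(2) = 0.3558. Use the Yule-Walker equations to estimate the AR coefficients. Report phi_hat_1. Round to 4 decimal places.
\hat\phi_{1} = 0.2340

The Yule-Walker equations for an AR(p) process read, in matrix form,
  Gamma_p phi = r_p,   with   (Gamma_p)_{ij} = gamma(|i - j|),
                       (r_p)_i = gamma(i),   i,j = 1..p.
Substitute the sample gammas (Toeplitz matrix and right-hand side of size 2):
  Gamma_p = [[2.1691, 0.5658], [0.5658, 2.1691]]
  r_p     = [0.5658, 0.3558]
Written out:
  2.1691 phi_1 + 0.5658 phi_2 = 0.5658
  0.5658 phi_1 + 2.1691 phi_2 = 0.3558
Solve by Cramer's rule:
  det = gamma(0)^2 - gamma(1)^2 = (2.1691)^2 - (0.5658)^2 = 4.70499481 - 0.32012964 = 4.38486517
  phi_hat_1 = [gamma(1) gamma(0) - gamma(1) gamma(2)] / det = [(0.5658)(2.1691) - (0.5658)(0.3558)] / 4.38486517 = 1.02596514 / 4.38486517 = 0.234
  phi_hat_2 = [gamma(0) gamma(2) - gamma(1)^2] / det = [(2.1691)(0.3558) - (0.5658)^2] / 4.38486517 = 0.45163614 / 4.38486517 = 0.103
So phi_hat = [0.2340, 0.1030].
Therefore phi_hat_1 = 0.2340.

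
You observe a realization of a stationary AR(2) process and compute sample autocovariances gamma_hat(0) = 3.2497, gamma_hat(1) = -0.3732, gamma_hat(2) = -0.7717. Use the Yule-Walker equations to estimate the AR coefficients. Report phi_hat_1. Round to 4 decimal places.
\hat\phi_{1} = -0.1440

The Yule-Walker equations for an AR(p) process read, in matrix form,
  Gamma_p phi = r_p,   with   (Gamma_p)_{ij} = gamma(|i - j|),
                       (r_p)_i = gamma(i),   i,j = 1..p.
Substitute the sample gammas (Toeplitz matrix and right-hand side of size 2):
  Gamma_p = [[3.2497, -0.3732], [-0.3732, 3.2497]]
  r_p     = [-0.3732, -0.7717]
Written out:
  3.2497 phi_1 - 0.3732 phi_2 = -0.3732
  -0.3732 phi_1 + 3.2497 phi_2 = -0.7717
Solve by Cramer's rule:
  det = gamma(0)^2 - gamma(1)^2 = (3.2497)^2 - (-0.3732)^2 = 10.56055009 - 0.13927824 = 10.42127185
  phi_hat_1 = [gamma(1) gamma(0) - gamma(1) gamma(2)] / det = [(-0.3732)(3.2497) - (-0.3732)(-0.7717)] / 10.42127185 = -1.50078648 / 10.42127185 = -0.144
  phi_hat_2 = [gamma(0) gamma(2) - gamma(1)^2] / det = [(3.2497)(-0.7717) - (-0.3732)^2] / 10.42127185 = -2.64707173 / 10.42127185 = -0.254
So phi_hat = [-0.1440, -0.2540].
Therefore phi_hat_1 = -0.1440.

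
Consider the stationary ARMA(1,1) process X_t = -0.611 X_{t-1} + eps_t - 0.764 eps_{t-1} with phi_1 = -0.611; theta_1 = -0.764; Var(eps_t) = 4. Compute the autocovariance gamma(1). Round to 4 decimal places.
\gamma(1) = -12.8733

Multiply the model equation by X_{t-k} and take expectations. With theta_0 = psi_0 = 1 and psi_j the MA(infinity) weights, this gives
  gamma(k) - sum_i phi_i gamma(k-i) = c_k,
  c_k = sigma^2 * sum_{j=k..q} theta_j psi_{j-k}   (c_k = 0 for k > q),
using gamma(-m) = gamma(m).
psi-weights needed (psi_j = theta_j + sum_i phi_i psi_{j-i}):
  psi_1 = theta_1 + phi_1 = -0.764 + (-0.611) = -1.375
Right-hand sides:
  c_0 = sigma^2 (1 + theta_1 psi_1) = 4 * (1 + (-0.764)(-1.375)) = 4 * 2.0505 = 8.202
  c_1 = sigma^2 theta_1 = 4 * (-0.764) = -3.056
  c_2 = 0
Equations for k = 0 and k = 1 (AR order 1):
  gamma(0) = phi_1 gamma(1) + c_0
  gamma(1) = phi_1 gamma(0) + c_1
Substituting the second into the first: gamma(0) (1 - phi_1^2) = c_0 + phi_1 c_1, so
  gamma(0) = (c_0 + phi_1 c_1) / (1 - phi_1^2) = (8.202 + (-0.611)(-3.056)) / (1 - (-0.611)^2) = 10.069216 / 0.626679 = 16.067582.
  gamma(1) = phi_1 gamma(0) + c_1 = (-0.611)(16.067582) + (-3.056) = -12.873292.
Therefore gamma(1) = -12.8733 (to 4 decimal places).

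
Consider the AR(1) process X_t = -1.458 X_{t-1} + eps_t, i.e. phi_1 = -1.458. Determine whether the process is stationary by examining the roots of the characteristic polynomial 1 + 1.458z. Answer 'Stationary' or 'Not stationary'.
\text{Not stationary}

The AR(p) characteristic polynomial is P(z) = 1 + 1.458z.
Stationarity requires all roots to lie outside the unit circle, i.e. |z| > 1 for every root.
This is linear in z: 1 + (1.458) z = 0  =>  z = -1/(1.458) = -0.685871,  |z| = 0.685871.
Moduli of all roots: 0.6859.
All moduli strictly greater than 1? No.
Verdict: Not stationary.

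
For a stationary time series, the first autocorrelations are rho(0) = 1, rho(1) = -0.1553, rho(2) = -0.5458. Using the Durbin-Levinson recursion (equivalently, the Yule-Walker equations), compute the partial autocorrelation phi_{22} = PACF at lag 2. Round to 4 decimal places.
\phi_{22} = -0.5840

The PACF at lag k is phi_{kk}, the last component of the solution
to the Yule-Walker system G_k phi = r_k where
  (G_k)_{ij} = rho(|i - j|), (r_k)_i = rho(i), i,j = 1..k.
Equivalently, Durbin-Levinson gives phi_{kk} iteratively:
  phi_{11} = rho(1)
  phi_{kk} = [rho(k) - sum_{j=1..k-1} phi_{k-1,j} rho(k-j)]
            / [1 - sum_{j=1..k-1} phi_{k-1,j} rho(j)],
  phi_{k,j} = phi_{k-1,j} - phi_{kk} phi_{k-1,k-j},  j = 1..k-1.
Step k = 1:
  phi_11 = rho(1) = -0.1553.
Step k = 2:
  phi_22 = [rho(2) - phi_11 rho(1)] / [1 - phi_11 rho(1)] = [-0.5458 - (-0.1553)(-0.1553)] / [1 - (-0.1553)(-0.1553)]
         = -0.56991809 / 0.97588191 = -0.584.
Therefore phi_{22} = -0.5840.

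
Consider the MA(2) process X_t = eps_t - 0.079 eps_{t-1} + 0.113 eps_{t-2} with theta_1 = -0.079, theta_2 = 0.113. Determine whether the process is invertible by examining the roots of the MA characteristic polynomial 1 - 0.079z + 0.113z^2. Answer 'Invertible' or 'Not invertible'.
\text{Invertible}

The MA(q) characteristic polynomial is P(z) = 1 - 0.079z + 0.113z^2.
Invertibility requires all roots to lie outside the unit circle, i.e. |z| > 1 for every root.
Set 1 + (-0.079) z + (0.113) z^2 = 0, i.e. a z^2 + b z + c = 0 with a = 0.113, b = -0.079, c = 1.
Discriminant D = b^2 - 4ac = (-0.079)^2 - 4*(0.113)*1 = 0.006241 - (0.452) = -0.445759.
D < 0, so the roots are the complex-conjugate pair z = (-b +/- i sqrt(-D)) / (2a) = 0.3496 +/- 2.9542i.
For a conjugate pair |z|^2 = z * conj(z) = (product of roots) = c/a = 1/(0.113) = 8.849558, so |z| = sqrt(8.849558) = 2.9748 for both roots.
Moduli of all roots: 2.9748, 2.9748.
All moduli strictly greater than 1? Yes.
Verdict: Invertible.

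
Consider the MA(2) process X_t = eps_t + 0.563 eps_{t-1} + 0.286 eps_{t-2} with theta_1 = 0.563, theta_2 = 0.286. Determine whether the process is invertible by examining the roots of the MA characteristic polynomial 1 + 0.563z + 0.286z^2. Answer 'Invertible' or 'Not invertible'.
\text{Invertible}

The MA(q) characteristic polynomial is P(z) = 1 + 0.563z + 0.286z^2.
Invertibility requires all roots to lie outside the unit circle, i.e. |z| > 1 for every root.
Set 1 + (0.563) z + (0.286) z^2 = 0, i.e. a z^2 + b z + c = 0 with a = 0.286, b = 0.563, c = 1.
Discriminant D = b^2 - 4ac = (0.563)^2 - 4*(0.286)*1 = 0.316969 - (1.144) = -0.827031.
D < 0, so the roots are the complex-conjugate pair z = (-b +/- i sqrt(-D)) / (2a) = -0.9843 +/- 1.5899i.
For a conjugate pair |z|^2 = z * conj(z) = (product of roots) = c/a = 1/(0.286) = 3.496503, so |z| = sqrt(3.496503) = 1.8699 for both roots.
Moduli of all roots: 1.8699, 1.8699.
All moduli strictly greater than 1? Yes.
Verdict: Invertible.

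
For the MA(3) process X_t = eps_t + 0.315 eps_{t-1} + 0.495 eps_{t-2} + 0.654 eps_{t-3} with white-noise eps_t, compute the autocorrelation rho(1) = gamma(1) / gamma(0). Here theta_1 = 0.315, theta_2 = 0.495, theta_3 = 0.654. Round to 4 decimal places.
\rho(1) = 0.4485

For an MA(q) process with theta_0 = 1, the autocovariance is
  gamma(k) = sigma^2 * sum_{i=0..q-k} theta_i * theta_{i+k},
and rho(k) = gamma(k) / gamma(0). Sigma^2 cancels.
  numerator   = (1)*(0.315) + (0.315)*(0.495) + (0.495)*(0.654) = 0.794655.
  denominator = (1)^2 + (0.315)^2 + (0.495)^2 + (0.654)^2 = 1.771966.
  rho(1) = 0.794655 / 1.771966 = 0.4485.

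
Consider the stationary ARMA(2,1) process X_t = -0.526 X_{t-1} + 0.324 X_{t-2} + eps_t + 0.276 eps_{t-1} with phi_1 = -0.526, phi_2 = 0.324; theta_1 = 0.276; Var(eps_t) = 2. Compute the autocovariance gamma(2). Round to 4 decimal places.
\gamma(2) = 2.2561

Multiply the model equation by X_{t-k} and take expectations. With theta_0 = psi_0 = 1 and psi_j the MA(infinity) weights, this gives
  gamma(k) - sum_i phi_i gamma(k-i) = c_k,
  c_k = sigma^2 * sum_{j=k..q} theta_j psi_{j-k}   (c_k = 0 for k > q),
using gamma(-m) = gamma(m).
psi-weights needed (psi_j = theta_j + sum_i phi_i psi_{j-i}):
  psi_1 = theta_1 + phi_1 = 0.276 + (-0.526) = -0.25
Right-hand sides:
  c_0 = sigma^2 (1 + theta_1 psi_1) = 2 * (1 + (0.276)(-0.25)) = 2 * 0.931 = 1.862
  c_1 = sigma^2 theta_1 = 2 * (0.276) = 0.552
  c_2 = 0
Equations for k = 0, 1, 2 (AR order 2, c_2 = 0):
  (E0) gamma(0) = phi_1 gamma(1) + phi_2 gamma(2) + c_0
  (E1) gamma(1) = phi_1 gamma(0) + phi_2 gamma(1) + c_1
  (E2) gamma(2) = phi_1 gamma(1) + phi_2 gamma(0)
From (E1): gamma(1) = A gamma(0) + B with
  A = phi_1 / (1 - phi_2) = -0.526 / 0.676 = -0.778107,   B = c_1 / (1 - phi_2) = 0.552 / 0.676 = 0.816568.
Insert (E2) into (E0): gamma(0) (1 - phi_2^2) = phi_1 (1 + phi_2) gamma(1) + c_0.
  phi_1 (1 + phi_2) = (-0.526)(1.324) = -0.696424,   1 - phi_2^2 = 0.895024.
Replace gamma(1) by A gamma(0) + B and collect gamma(0):
  gamma(0) [0.895024 - (-0.696424)(-0.778107)] = (-0.696424)(0.816568) + 1.862
  gamma(0) * 0.353132 = 1.293322
  gamma(0) = 1.293322 / 0.353132 = 3.662434.
  gamma(1) = A gamma(0) + B = (-0.778107)(3.662434) + (0.816568) = -2.033196.
  gamma(2) = phi_1 gamma(1) + phi_2 gamma(0) = (-0.526)(-2.033196) + (0.324)(3.662434) = 2.256089.
Therefore gamma(2) = 2.2561 (to 4 decimal places).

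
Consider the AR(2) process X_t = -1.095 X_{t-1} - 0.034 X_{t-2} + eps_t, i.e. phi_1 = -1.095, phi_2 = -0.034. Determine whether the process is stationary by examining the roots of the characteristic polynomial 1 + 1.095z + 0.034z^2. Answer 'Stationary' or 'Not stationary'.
\text{Not stationary}

The AR(p) characteristic polynomial is P(z) = 1 + 1.095z + 0.034z^2.
Stationarity requires all roots to lie outside the unit circle, i.e. |z| > 1 for every root.
Set 1 + (1.095) z + (0.034) z^2 = 0, i.e. a z^2 + b z + c = 0 with a = 0.034, b = 1.095, c = 1.
Discriminant D = b^2 - 4ac = (1.095)^2 - 4*(0.034)*1 = 1.199025 - (0.136) = 1.063025.
D >= 0, so the roots are real: z = (-b +/- sqrt(D)) / (2a) = (-1.095 +/- 1.031031) / (0.068).
  z_1 = (-1.095 + 1.031031) / (0.068) = -0.9407,   |z_1| = 0.9407.
  z_2 = (-1.095 - 1.031031) / (0.068) = -31.2652,   |z_2| = 31.2652.
Moduli of all roots: 0.9407, 31.2652.
All moduli strictly greater than 1? No.
Verdict: Not stationary.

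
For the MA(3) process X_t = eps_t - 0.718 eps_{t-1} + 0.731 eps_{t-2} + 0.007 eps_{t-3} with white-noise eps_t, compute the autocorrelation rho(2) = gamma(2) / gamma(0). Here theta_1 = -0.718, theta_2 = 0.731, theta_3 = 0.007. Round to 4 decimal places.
\rho(2) = 0.3541

For an MA(q) process with theta_0 = 1, the autocovariance is
  gamma(k) = sigma^2 * sum_{i=0..q-k} theta_i * theta_{i+k},
and rho(k) = gamma(k) / gamma(0). Sigma^2 cancels.
  numerator   = (1)*(0.731) + (-0.718)*(0.007) = 0.725974.
  denominator = (1)^2 + (-0.718)^2 + (0.731)^2 + (0.007)^2 = 2.049934.
  rho(2) = 0.725974 / 2.049934 = 0.3541.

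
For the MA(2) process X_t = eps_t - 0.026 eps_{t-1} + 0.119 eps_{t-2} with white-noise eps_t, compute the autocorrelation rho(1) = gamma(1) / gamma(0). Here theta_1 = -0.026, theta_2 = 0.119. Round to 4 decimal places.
\rho(1) = -0.0287

For an MA(q) process with theta_0 = 1, the autocovariance is
  gamma(k) = sigma^2 * sum_{i=0..q-k} theta_i * theta_{i+k},
and rho(k) = gamma(k) / gamma(0). Sigma^2 cancels.
  numerator   = (1)*(-0.026) + (-0.026)*(0.119) = -0.029094.
  denominator = (1)^2 + (-0.026)^2 + (0.119)^2 = 1.014837.
  rho(1) = -0.029094 / 1.014837 = -0.0287.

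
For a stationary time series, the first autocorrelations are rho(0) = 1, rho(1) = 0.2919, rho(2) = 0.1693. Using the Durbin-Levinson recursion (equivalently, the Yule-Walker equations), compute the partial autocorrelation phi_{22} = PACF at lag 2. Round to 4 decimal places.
\phi_{22} = 0.0919

The PACF at lag k is phi_{kk}, the last component of the solution
to the Yule-Walker system G_k phi = r_k where
  (G_k)_{ij} = rho(|i - j|), (r_k)_i = rho(i), i,j = 1..k.
Equivalently, Durbin-Levinson gives phi_{kk} iteratively:
  phi_{11} = rho(1)
  phi_{kk} = [rho(k) - sum_{j=1..k-1} phi_{k-1,j} rho(k-j)]
            / [1 - sum_{j=1..k-1} phi_{k-1,j} rho(j)],
  phi_{k,j} = phi_{k-1,j} - phi_{kk} phi_{k-1,k-j},  j = 1..k-1.
Step k = 1:
  phi_11 = rho(1) = 0.2919.
Step k = 2:
  phi_22 = [rho(2) - phi_11 rho(1)] / [1 - phi_11 rho(1)] = [0.1693 - (0.2919)(0.2919)] / [1 - (0.2919)(0.2919)]
         = 0.08409439 / 0.91479439 = 0.0919.
Therefore phi_{22} = 0.0919.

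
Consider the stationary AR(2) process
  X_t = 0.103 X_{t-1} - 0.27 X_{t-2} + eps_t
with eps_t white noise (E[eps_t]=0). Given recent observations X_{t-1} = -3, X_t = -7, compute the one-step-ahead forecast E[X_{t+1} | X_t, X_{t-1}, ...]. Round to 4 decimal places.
E[X_{t+1} \mid \mathcal F_t] = 0.0890

For an AR(p) model X_t = c + sum_i phi_i X_{t-i} + eps_t, the
one-step-ahead conditional mean is
  E[X_{t+1} | X_t, ...] = c + sum_i phi_i X_{t+1-i}.
Substitute known values:
  E[X_{t+1} | ...] = (0.103) * (-7) + (-0.27) * (-3)
                   = 0.0890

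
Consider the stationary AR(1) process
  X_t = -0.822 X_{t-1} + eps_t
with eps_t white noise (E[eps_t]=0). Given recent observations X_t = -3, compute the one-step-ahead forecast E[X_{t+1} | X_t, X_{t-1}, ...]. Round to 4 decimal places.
E[X_{t+1} \mid \mathcal F_t] = 2.4660

For an AR(p) model X_t = c + sum_i phi_i X_{t-i} + eps_t, the
one-step-ahead conditional mean is
  E[X_{t+1} | X_t, ...] = c + sum_i phi_i X_{t+1-i}.
Substitute known values:
  E[X_{t+1} | ...] = (-0.822) * (-3)
                   = 2.4660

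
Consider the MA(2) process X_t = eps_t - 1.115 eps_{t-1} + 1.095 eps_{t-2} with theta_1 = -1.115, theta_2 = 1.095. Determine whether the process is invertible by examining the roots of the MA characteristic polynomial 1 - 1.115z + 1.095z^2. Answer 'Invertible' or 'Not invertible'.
\text{Not invertible}

The MA(q) characteristic polynomial is P(z) = 1 - 1.115z + 1.095z^2.
Invertibility requires all roots to lie outside the unit circle, i.e. |z| > 1 for every root.
Set 1 + (-1.115) z + (1.095) z^2 = 0, i.e. a z^2 + b z + c = 0 with a = 1.095, b = -1.115, c = 1.
Discriminant D = b^2 - 4ac = (-1.115)^2 - 4*(1.095)*1 = 1.243225 - (4.38) = -3.136775.
D < 0, so the roots are the complex-conjugate pair z = (-b +/- i sqrt(-D)) / (2a) = 0.5091 +/- 0.8087i.
For a conjugate pair |z|^2 = z * conj(z) = (product of roots) = c/a = 1/(1.095) = 0.913242, so |z| = sqrt(0.913242) = 0.9556 for both roots.
Moduli of all roots: 0.9556, 0.9556.
All moduli strictly greater than 1? No.
Verdict: Not invertible.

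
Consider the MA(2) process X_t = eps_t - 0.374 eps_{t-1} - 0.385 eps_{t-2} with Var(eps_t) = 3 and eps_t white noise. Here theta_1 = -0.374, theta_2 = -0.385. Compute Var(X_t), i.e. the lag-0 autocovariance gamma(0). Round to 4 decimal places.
\gamma(0) = 3.8643

For an MA(q) process X_t = eps_t + sum_i theta_i eps_{t-i} with
Var(eps_t) = sigma^2, the variance is
  gamma(0) = sigma^2 * (1 + sum_i theta_i^2).
  sum_i theta_i^2 = (-0.374)^2 + (-0.385)^2 = 0.139876 + 0.148225 = 0.288101.
  gamma(0) = 3 * (1 + 0.288101) = 3 * 1.288101 = 3.864303, which rounds to 3.8643.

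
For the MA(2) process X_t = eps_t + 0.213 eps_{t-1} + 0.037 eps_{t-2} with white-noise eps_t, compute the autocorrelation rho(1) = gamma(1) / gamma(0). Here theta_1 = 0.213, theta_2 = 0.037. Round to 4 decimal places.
\rho(1) = 0.2110

For an MA(q) process with theta_0 = 1, the autocovariance is
  gamma(k) = sigma^2 * sum_{i=0..q-k} theta_i * theta_{i+k},
and rho(k) = gamma(k) / gamma(0). Sigma^2 cancels.
  numerator   = (1)*(0.213) + (0.213)*(0.037) = 0.220881.
  denominator = (1)^2 + (0.213)^2 + (0.037)^2 = 1.046738.
  rho(1) = 0.220881 / 1.046738 = 0.2110.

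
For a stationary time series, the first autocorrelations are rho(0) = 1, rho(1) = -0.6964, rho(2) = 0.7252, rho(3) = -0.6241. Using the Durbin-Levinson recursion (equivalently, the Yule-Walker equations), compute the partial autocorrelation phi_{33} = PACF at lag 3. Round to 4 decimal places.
\phi_{33} = -0.0740

The PACF at lag k is phi_{kk}, the last component of the solution
to the Yule-Walker system G_k phi = r_k where
  (G_k)_{ij} = rho(|i - j|), (r_k)_i = rho(i), i,j = 1..k.
Equivalently, Durbin-Levinson gives phi_{kk} iteratively:
  phi_{11} = rho(1)
  phi_{kk} = [rho(k) - sum_{j=1..k-1} phi_{k-1,j} rho(k-j)]
            / [1 - sum_{j=1..k-1} phi_{k-1,j} rho(j)],
  phi_{k,j} = phi_{k-1,j} - phi_{kk} phi_{k-1,k-j},  j = 1..k-1.
Step k = 1:
  phi_11 = rho(1) = -0.6964.
Step k = 2:
  phi_22 = [rho(2) - phi_11 rho(1)] / [1 - phi_11 rho(1)] = [0.7252 - (-0.6964)(-0.6964)] / [1 - (-0.6964)(-0.6964)]
         = 0.24022704 / 0.51502704 = 0.466436.
  Update: phi_21 = phi_11 - phi_22 phi_11 = -0.6964 - (0.466436)(-0.6964) = -0.371574.
Step k = 3:
  phi_33 = [rho(3) - phi_21 rho(2) - phi_22 rho(1)] / [1 - phi_21 rho(1) - phi_22 rho(2)]
    numerator   = -0.6241 - (-0.371574)(0.7252) - (0.466436)(-0.6964) = -0.02980857
    denominator = 1 - (-0.371574)(-0.6964) - (0.466436)(0.7252) = 0.40297655
  phi_33 = -0.02980857 / 0.40297655 = -0.074.
Therefore phi_{33} = -0.0740.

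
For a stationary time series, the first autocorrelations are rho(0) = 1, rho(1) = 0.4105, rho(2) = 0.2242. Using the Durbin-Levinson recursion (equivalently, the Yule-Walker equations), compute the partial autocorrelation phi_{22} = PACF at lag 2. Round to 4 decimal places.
\phi_{22} = 0.0670

The PACF at lag k is phi_{kk}, the last component of the solution
to the Yule-Walker system G_k phi = r_k where
  (G_k)_{ij} = rho(|i - j|), (r_k)_i = rho(i), i,j = 1..k.
Equivalently, Durbin-Levinson gives phi_{kk} iteratively:
  phi_{11} = rho(1)
  phi_{kk} = [rho(k) - sum_{j=1..k-1} phi_{k-1,j} rho(k-j)]
            / [1 - sum_{j=1..k-1} phi_{k-1,j} rho(j)],
  phi_{k,j} = phi_{k-1,j} - phi_{kk} phi_{k-1,k-j},  j = 1..k-1.
Step k = 1:
  phi_11 = rho(1) = 0.4105.
Step k = 2:
  phi_22 = [rho(2) - phi_11 rho(1)] / [1 - phi_11 rho(1)] = [0.2242 - (0.4105)(0.4105)] / [1 - (0.4105)(0.4105)]
         = 0.05568975 / 0.83148975 = 0.067.
Therefore phi_{22} = 0.0670.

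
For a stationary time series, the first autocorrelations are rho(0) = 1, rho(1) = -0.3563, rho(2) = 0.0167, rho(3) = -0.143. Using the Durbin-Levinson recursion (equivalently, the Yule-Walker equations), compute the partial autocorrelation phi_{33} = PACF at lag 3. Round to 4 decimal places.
\phi_{33} = -0.2110

The PACF at lag k is phi_{kk}, the last component of the solution
to the Yule-Walker system G_k phi = r_k where
  (G_k)_{ij} = rho(|i - j|), (r_k)_i = rho(i), i,j = 1..k.
Equivalently, Durbin-Levinson gives phi_{kk} iteratively:
  phi_{11} = rho(1)
  phi_{kk} = [rho(k) - sum_{j=1..k-1} phi_{k-1,j} rho(k-j)]
            / [1 - sum_{j=1..k-1} phi_{k-1,j} rho(j)],
  phi_{k,j} = phi_{k-1,j} - phi_{kk} phi_{k-1,k-j},  j = 1..k-1.
Step k = 1:
  phi_11 = rho(1) = -0.3563.
Step k = 2:
  phi_22 = [rho(2) - phi_11 rho(1)] / [1 - phi_11 rho(1)] = [0.0167 - (-0.3563)(-0.3563)] / [1 - (-0.3563)(-0.3563)]
         = -0.11024969 / 0.87305031 = -0.126281.
  Update: phi_21 = phi_11 - phi_22 phi_11 = -0.3563 - (-0.126281)(-0.3563) = -0.401294.
Step k = 3:
  phi_33 = [rho(3) - phi_21 rho(2) - phi_22 rho(1)] / [1 - phi_21 rho(1) - phi_22 rho(2)]
    numerator   = -0.143 - (-0.401294)(0.0167) - (-0.126281)(-0.3563) = -0.18129232
    denominator = 1 - (-0.401294)(-0.3563) - (-0.126281)(0.0167) = 0.85912787
  phi_33 = -0.18129232 / 0.85912787 = -0.211.
Therefore phi_{33} = -0.2110.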